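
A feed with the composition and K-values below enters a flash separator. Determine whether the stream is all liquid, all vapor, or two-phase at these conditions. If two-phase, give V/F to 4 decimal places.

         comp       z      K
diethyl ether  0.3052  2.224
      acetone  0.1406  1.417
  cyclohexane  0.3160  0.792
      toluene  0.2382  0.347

two-phase, V/F = 0.4441

ΣzᵢKᵢ = 1.2109; Σzᵢ/Kᵢ = 1.3219.
Both exceed 1, so a two-phase solution exists.
Rachford–Rice: g(ψ) = Σ zᵢ(Kᵢ−1)/(1+ψ(Kᵢ−1)) = 0.
Iterate (Newton) starting at ψ = 0.59:
  ψ = 0.5900: g = -0.06398, g' = -0.4565 → ψ = 0.4498
  ψ = 0.4498: g = -0.00246, g' = -0.4278 → ψ = 0.4441
Converged at ψ = 0.4441.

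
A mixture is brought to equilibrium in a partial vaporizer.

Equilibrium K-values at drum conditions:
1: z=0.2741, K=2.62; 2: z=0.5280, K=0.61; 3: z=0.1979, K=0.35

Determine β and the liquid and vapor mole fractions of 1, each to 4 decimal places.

Rachford–Rice: g(β) = Σ zᵢ(Kᵢ−1)/(1+β(Kᵢ−1)) = 0.
Check two-phase: ΣzᵢKᵢ = 1.1095 > 1 and Σzᵢ/Kᵢ = 1.5356 > 1, so g(0) = 0.1095 > 0 and g(1) = -0.5356 < 0.
Newton–Raphson from β = 0.5:
  β = 0.5000: g = -0.20104, g' = -0.5270 → β = 0.1185
  β = 0.1185: g = 0.01724, g' = -0.6927 → β = 0.1434
  β = 0.1434: g = 0.00035, g' = -0.6655 → β = 0.1439
Converged at β = 0.1439.
Compositions from xᵢ = zᵢ/(1+β(Kᵢ−1)), yᵢ = Kᵢxᵢ:
  1: x = 0.2223, y = 0.5824
  2: x = 0.5594, y = 0.3412
  3: x = 0.2183, y = 0.0764

β = 0.1439, x_1 = 0.2223, y_1 = 0.5824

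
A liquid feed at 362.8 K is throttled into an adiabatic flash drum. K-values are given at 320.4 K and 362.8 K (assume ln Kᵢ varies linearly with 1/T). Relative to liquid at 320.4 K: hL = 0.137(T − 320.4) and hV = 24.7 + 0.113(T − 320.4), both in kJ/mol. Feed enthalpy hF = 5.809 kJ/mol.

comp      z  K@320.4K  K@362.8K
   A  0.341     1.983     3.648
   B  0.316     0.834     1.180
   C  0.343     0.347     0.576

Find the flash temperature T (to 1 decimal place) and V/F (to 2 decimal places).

Adiabatic flash: solve Rachford–Rice at each trial T, then check hF = ψ·hV(T) + (1−ψ)·hL(T).
  T = 320.4 K: K = (1.983, 0.834, 0.347), RR gives ψ = 0.127, H_out = 3.147 kJ/mol
  T = 362.8 K: K = (3.648, 1.180, 0.576), RR gives ψ = 1.000, H_out = 29.491 kJ/mol
  T = 341.6 K: K = (2.741, 1.003, 0.454), RR gives ψ = 0.627, H_out = 18.076 kJ/mol
  T = 331.0 K: K = (2.343, 0.917, 0.399), RR gives ψ = 0.399, H_out = 11.198 kJ/mol
  T = 325.7 K: K = (2.159, 0.875, 0.372), RR gives ψ = 0.272, H_out = 7.412 kJ/mol
  T = 323.0 K: K = (2.068, 0.854, 0.359), RR gives ψ = 0.201, H_out = 5.315 kJ/mol
  T = 324.4 K: K = (2.115, 0.865, 0.366), RR gives ψ = 0.239, H_out = 6.420 kJ/mol
Linear interpolation between T = 323.0 (H_out = 5.315) and T = 324.4 (H_out = 6.420) on hF = 5.809 gives T ≈ 323.6 K, at which ψ = 0.22.

T = 323.6 K, V/F = 0.22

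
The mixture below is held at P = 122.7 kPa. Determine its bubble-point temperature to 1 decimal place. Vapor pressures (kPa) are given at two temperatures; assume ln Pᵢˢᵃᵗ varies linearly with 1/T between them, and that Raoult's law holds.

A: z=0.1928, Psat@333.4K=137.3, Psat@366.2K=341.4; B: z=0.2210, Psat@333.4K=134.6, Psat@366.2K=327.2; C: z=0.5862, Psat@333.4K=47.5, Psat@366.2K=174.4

Bubble-point temperature: ΣzᵢPᵢˢᵃᵗ(T) = P. Interpolate ln Pᵢˢᵃᵗ = aᵢ + bᵢ/T.
  T = 333.4 K: ΣzᵢPᵢˢᵃᵗ = 84.06 kPa
  T = 366.2 K: ΣzᵢPᵢˢᵃᵗ = 240.37 kPa
  T = 349.8 K: ΣzᵢPᵢˢᵃᵗ = 145.00 kPa
  T = 341.6 K: ΣzᵢPᵢˢᵃᵗ = 110.99 kPa
  T = 345.7 K: ΣzᵢPᵢˢᵃᵗ = 127.02 kPa
  T = 343.6 K: ΣzᵢPᵢˢᵃᵗ = 118.58 kPa
Interpolating between 343.6 K and 345.7 K gives T ≈ 344.6 K.

T = 344.6 K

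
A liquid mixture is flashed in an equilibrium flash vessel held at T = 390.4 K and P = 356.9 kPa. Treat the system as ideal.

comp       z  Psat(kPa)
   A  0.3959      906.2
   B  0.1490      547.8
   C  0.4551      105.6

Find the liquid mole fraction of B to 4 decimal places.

Raoult's law: Kᵢ = Pᵢˢᵃᵗ/P = Pᵢˢᵃᵗ/356.9.
  K_A = 906.2/356.9 = 2.539087, K_B = 547.8/356.9 = 1.534884, K_C = 105.6/356.9 = 0.295881
Newton iteration, β⁰ = 0.37:
  β = 0.3700: g = 0.02143, g' = -0.8231 → β = 0.3960
Converged at β = 0.3960.
Compositions from xᵢ = zᵢ/(1+β(Kᵢ−1)), yᵢ = Kᵢxᵢ:
  A: x = 0.2460, y = 0.6246
  B: x = 0.1230, y = 0.1887
  C: x = 0.6311, y = 0.1867

x_B = 0.1230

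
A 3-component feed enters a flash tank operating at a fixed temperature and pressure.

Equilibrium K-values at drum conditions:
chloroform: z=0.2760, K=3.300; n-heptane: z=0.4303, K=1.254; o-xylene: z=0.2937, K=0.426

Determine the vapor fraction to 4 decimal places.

ψ = 0.8049

Let ψ = V/F and solve Σ zᵢ(Kᵢ−1)/(1+ψ(Kᵢ−1)) = 0.
Check two-phase: ΣzᵢKᵢ = 1.5755 > 1 and Σzᵢ/Kᵢ = 1.1162 > 1, so g(0) = 0.5755 > 0 and g(1) = -0.1162 < 0.
Newton–Raphson from ψ = 0.5:
  ψ = 0.5000: g = 0.15579, g' = -0.5281 → ψ = 0.7950
  ψ = 0.7950: g = 0.00526, g' = -0.5291 → ψ = 0.8050
  ψ = 0.8050: g = -0.00002, g' = -0.5331 → ψ = 0.8049
Converged at ψ = 0.8049.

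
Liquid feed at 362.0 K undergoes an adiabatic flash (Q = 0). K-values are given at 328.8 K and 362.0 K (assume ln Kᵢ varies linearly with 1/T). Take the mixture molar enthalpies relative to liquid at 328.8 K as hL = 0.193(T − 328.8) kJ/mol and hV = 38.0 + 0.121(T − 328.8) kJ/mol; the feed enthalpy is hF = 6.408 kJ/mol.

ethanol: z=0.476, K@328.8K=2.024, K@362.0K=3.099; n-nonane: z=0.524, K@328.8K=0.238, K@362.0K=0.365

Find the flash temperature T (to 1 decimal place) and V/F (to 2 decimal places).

Adiabatic flash: solve Rachford–Rice at each trial T, then check hF = ψ·hV(T) + (1−ψ)·hL(T).
  T = 328.8 K: K = (2.024, 0.238), RR gives ψ = 0.113, H_out = 4.292 kJ/mol
  T = 362.0 K: K = (3.099, 0.365), RR gives ψ = 0.500, H_out = 24.211 kJ/mol
  T = 345.4 K: K = (2.530, 0.298), RR gives ψ = 0.335, H_out = 15.549 kJ/mol
  T = 337.1 K: K = (2.269, 0.267), RR gives ψ = 0.236, H_out = 10.447 kJ/mol
  T = 333.0 K: K = (2.146, 0.252), RR gives ψ = 0.180, H_out = 7.578 kJ/mol
  T = 330.9 K: K = (2.085, 0.245), RR gives ψ = 0.147, H_out = 5.986 kJ/mol
  T = 331.9 K: K = (2.114, 0.249), RR gives ψ = 0.163, H_out = 6.756 kJ/mol
Linear interpolation between T = 330.9 (H_out = 5.986) and T = 331.9 (H_out = 6.756) on hF = 6.408 gives T ≈ 331.4 K, at which ψ = 0.16.

T = 331.4 K, V/F = 0.16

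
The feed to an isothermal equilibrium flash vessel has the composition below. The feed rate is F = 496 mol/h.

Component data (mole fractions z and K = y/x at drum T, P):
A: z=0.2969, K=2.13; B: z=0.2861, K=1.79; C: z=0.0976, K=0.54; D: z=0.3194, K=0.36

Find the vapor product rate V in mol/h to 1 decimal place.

Rachford–Rice: g(ψ) = Σ zᵢ(Kᵢ−1)/(1+ψ(Kᵢ−1)) = 0.
g(0) = ΣzᵢKᵢ − 1 = 0.3122 and g(1) = 1 − Σzᵢ/Kᵢ = -0.3672, so a root lies in (0, 1).
Newton–Raphson from ψ = 0.58:
  ψ = 0.5800: g = -0.02866, g' = -0.5916 → ψ = 0.5316
  ψ = 0.5316: g = -0.00047, g' = -0.5732 → ψ = 0.5307
Converged at ψ = 0.5307.
Then V = ψ·F = 0.5307·496 = 263.2 mol/h and L = F − V = 232.8 mol/h.

V = 263.2 mol/h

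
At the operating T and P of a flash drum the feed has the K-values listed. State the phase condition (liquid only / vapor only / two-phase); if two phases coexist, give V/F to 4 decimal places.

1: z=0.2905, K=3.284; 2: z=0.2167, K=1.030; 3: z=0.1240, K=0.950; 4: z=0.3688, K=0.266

two-phase, V/F = 0.3555

ΣzᵢKᵢ = 1.3931; Σzᵢ/Kᵢ = 1.8158.
Both exceed 1, so a two-phase solution exists.
Let ψ = V/F and solve Σ zᵢ(Kᵢ−1)/(1+ψ(Kᵢ−1)) = 0.
Newton iteration, ψ⁰ = 0.53:
  ψ = 0.5300: g = -0.14287, g' = -0.8429 → ψ = 0.3605
  ψ = 0.3605: g = -0.00410, g' = -0.8237 → ψ = 0.3555
Converged at ψ = 0.3555.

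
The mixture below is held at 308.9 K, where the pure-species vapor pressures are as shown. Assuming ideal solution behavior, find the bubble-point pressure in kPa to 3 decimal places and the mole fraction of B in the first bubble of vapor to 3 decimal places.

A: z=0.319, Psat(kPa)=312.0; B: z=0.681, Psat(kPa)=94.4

At the bubble point ψ → 0, so ΣzᵢKᵢ = 1 with Kᵢ = Pᵢˢᵃᵗ/P ⇒ P = ΣzᵢPᵢˢᵃᵗ.
P = 0.319·312.0 + 0.681·94.4 = 163.814 kPa
yᵢ = zᵢPᵢˢᵃᵗ/P ⇒ y_B = 0.681·94.4/163.814 = 0.392

Pbub = 163.814 kPa, y_B = 0.392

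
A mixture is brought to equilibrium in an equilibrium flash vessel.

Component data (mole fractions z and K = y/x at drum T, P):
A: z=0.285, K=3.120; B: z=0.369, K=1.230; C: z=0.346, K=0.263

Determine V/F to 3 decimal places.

Rachford–Rice: g(V/F) = Σ zᵢ(Kᵢ−1)/(1+V/F(Kᵢ−1)) = 0.
g(0) = ΣzᵢKᵢ − 1 = 0.434 and g(1) = 1 − Σzᵢ/Kᵢ = -0.707, so a root lies in (0, 1).
Iterate (Newton) starting at V/F = 0.5:
  V/F = 0.500: g = -0.0344, g' = -0.789 → V/F = 0.456
Converged at V/F = 0.456.

V/F = 0.456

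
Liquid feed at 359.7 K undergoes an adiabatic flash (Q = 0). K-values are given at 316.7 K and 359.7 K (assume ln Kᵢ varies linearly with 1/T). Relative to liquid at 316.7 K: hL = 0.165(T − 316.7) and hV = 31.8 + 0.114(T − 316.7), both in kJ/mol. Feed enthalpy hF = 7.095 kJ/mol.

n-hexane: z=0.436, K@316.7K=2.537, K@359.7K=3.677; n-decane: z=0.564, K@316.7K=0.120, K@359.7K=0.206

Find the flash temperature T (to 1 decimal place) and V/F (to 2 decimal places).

T = 325.1 K, V/F = 0.18

Adiabatic flash: solve Rachford–Rice at each trial T, then check hF = ψ·hV(T) + (1−ψ)·hL(T).
  T = 316.7 K: K = (2.537, 0.120), RR gives ψ = 0.129, H_out = 4.086 kJ/mol
  T = 359.7 K: K = (3.677, 0.206), RR gives ψ = 0.338, H_out = 17.115 kJ/mol
  T = 338.2 K: K = (3.091, 0.160), RR gives ψ = 0.249, H_out = 11.200 kJ/mol
  T = 327.4 K: K = (2.808, 0.139), RR gives ψ = 0.194, H_out = 7.844 kJ/mol
  T = 322.0 K: K = (2.670, 0.129), RR gives ψ = 0.163, H_out = 6.014 kJ/mol
  T = 324.7 K: K = (2.739, 0.134), RR gives ψ = 0.179, H_out = 6.944 kJ/mol
  T = 326.0 K: K = (2.772, 0.137), RR gives ψ = 0.187, H_out = 7.381 kJ/mol
Linear interpolation between T = 324.7 (H_out = 6.944) and T = 326.0 (H_out = 7.381) on hF = 7.095 gives T ≈ 325.1 K, at which ψ = 0.18.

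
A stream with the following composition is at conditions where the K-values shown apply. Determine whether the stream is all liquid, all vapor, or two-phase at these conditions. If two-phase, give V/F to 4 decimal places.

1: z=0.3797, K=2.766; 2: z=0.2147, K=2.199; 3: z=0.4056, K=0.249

two-phase, V/F = 0.5279

ΣzᵢKᵢ = 1.6234; Σzᵢ/Kᵢ = 1.8638.
Both exceed 1, so a two-phase solution exists.
Let ψ = V/F and solve Σ zᵢ(Kᵢ−1)/(1+ψ(Kᵢ−1)) = 0.
Iterate (Newton) starting at ψ = 0.55:
  ψ = 0.5500: g = -0.02368, g' = -1.0808 → ψ = 0.5281
  ψ = 0.5281: g = -0.00022, g' = -1.0611 → ψ = 0.5279
Converged at ψ = 0.5279.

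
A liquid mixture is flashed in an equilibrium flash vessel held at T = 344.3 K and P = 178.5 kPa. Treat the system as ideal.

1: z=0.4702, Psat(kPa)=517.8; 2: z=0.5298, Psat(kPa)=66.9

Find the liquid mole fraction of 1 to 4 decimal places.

Raoult's law: Kᵢ = Pᵢˢᵃᵗ/P = Pᵢˢᵃᵗ/178.5.
  K_1 = 517.8/178.5 = 2.900840, K_2 = 66.9/178.5 = 0.374790
Material balance + equilibrium reduce to Σ zᵢ(Kᵢ−1)/(1+V/F(Kᵢ−1)) = 0.
g(0) = ΣzᵢKᵢ − 1 = 0.5625 and g(1) = 1 − Σzᵢ/Kᵢ = -0.5757, so a root lies in (0, 1).
Newton–Raphson from V/F = 0.63:
  V/F = 0.6300: g = -0.13977, g' = -0.9155 → V/F = 0.4773
  V/F = 0.4773: g = -0.00354, g' = -0.8878 → V/F = 0.4733
Converged at V/F = 0.4733.
Compositions from xᵢ = zᵢ/(1+V/F(Kᵢ−1)), yᵢ = Kᵢxᵢ:
  1: x = 0.2475, y = 0.7180
  2: x = 0.7525, y = 0.2820

x_1 = 0.2475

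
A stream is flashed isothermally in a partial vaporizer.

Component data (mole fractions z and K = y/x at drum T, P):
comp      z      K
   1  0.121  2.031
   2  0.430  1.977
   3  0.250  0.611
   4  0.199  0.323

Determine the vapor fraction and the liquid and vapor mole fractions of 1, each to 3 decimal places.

ψ = 0.578, x_1 = 0.076, y_1 = 0.154

Newton iteration, ψ⁰ = 0.5:
  ψ = 0.500: g = 0.0402, g' = -0.508 → ψ = 0.579
  ψ = 0.579: g = -0.0007, g' = -0.528 → ψ = 0.578
Converged at ψ = 0.578.
Compositions from xᵢ = zᵢ/(1+ψ(Kᵢ−1)), yᵢ = Kᵢxᵢ:
  1: x = 0.076, y = 0.154
  2: x = 0.275, y = 0.543
  3: x = 0.322, y = 0.197
  4: x = 0.327, y = 0.106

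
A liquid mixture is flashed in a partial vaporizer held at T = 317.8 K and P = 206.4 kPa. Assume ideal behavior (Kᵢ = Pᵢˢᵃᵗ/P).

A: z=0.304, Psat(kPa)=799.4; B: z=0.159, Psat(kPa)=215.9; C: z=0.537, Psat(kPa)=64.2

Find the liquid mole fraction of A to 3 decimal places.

x_A = 0.161

Raoult's law: Kᵢ = Pᵢˢᵃᵗ/P = Pᵢˢᵃᵗ/206.4.
  K_A = 799.4/206.4 = 3.87306, K_B = 215.9/206.4 = 1.04603, K_C = 64.2/206.4 = 0.31105
Iterate (Newton) starting at ψ = 0.61:
  ψ = 0.610: g = -0.3137, g' = -1.090 → ψ = 0.322
  ψ = 0.322: g = -0.0147, g' = -1.098 → ψ = 0.309
Converged at ψ = 0.309.
Compositions from xᵢ = zᵢ/(1+ψ(Kᵢ−1)), yᵢ = Kᵢxᵢ:
  A: x = 0.161, y = 0.624
  B: x = 0.157, y = 0.164
  C: x = 0.682, y = 0.212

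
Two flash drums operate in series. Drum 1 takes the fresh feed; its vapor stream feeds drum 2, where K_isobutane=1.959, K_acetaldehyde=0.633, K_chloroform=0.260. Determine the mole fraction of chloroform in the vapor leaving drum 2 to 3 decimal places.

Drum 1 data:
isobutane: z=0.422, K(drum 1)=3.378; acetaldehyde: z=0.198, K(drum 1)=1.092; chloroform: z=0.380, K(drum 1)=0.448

y_chloroform (drum 2) = 0.101

Drum 1:
Let ψ₁ = V/F and solve Σ zᵢ(Kᵢ−1)/(1+ψ₁(Kᵢ−1)) = 0.
g(0) = ΣzᵢKᵢ − 1 = 0.812 and g(1) = 1 − Σzᵢ/Kᵢ = -0.154, so a root lies in (0, 1).
Newton iteration, ψ₁⁰ = 0.5:
  ψ₁ = 0.500: g = 0.1861, g' = -0.720 → ψ₁ = 0.758
  ψ₁ = 0.758: g = 0.0142, g' = -0.648 → ψ₁ = 0.780
Converged at ψ₁ = 0.780.
Drum-1 compositions:
  isobutane: x = 0.148, y = 0.499
  acetaldehyde: x = 0.185, y = 0.202
  chloroform: x = 0.667, y = 0.299
Drum-2 feed = drum-1 vapor: z₂ = (0.4992, 0.2017, 0.2990).
Drum 2:
Rachford–Rice: g(ψ₂) = Σ zᵢ(Kᵢ−1)/(1+ψ₂(Kᵢ−1)) = 0.
g(0) = ΣzᵢKᵢ − 1 = 0.183 and g(1) = 1 − Σzᵢ/Kᵢ = -0.724, so a root lies in (0, 1).
Newton iteration, ψ₂⁰ = 0.64:
  ψ₂ = 0.640: g = -0.2204, g' = -0.814 → ψ₂ = 0.369
  ψ₂ = 0.369: g = -0.0364, g' = -0.597 → ψ₂ = 0.308
  ψ₂ = 0.308: g = -0.0005, g' = -0.583 → ψ₂ = 0.307
Converged at ψ₂ = 0.307.
  isobutane: x = 0.386, y = 0.755
  acetaldehyde: x = 0.227, y = 0.144
  chloroform: x = 0.387, y = 0.101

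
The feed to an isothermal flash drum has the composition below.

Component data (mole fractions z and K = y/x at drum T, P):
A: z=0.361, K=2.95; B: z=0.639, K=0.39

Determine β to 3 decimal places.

Let β = V/F and solve Σ zᵢ(Kᵢ−1)/(1+β(Kᵢ−1)) = 0.
g(0) = ΣzᵢKᵢ − 1 = 0.314 and g(1) = 1 − Σzᵢ/Kᵢ = -0.761, so a root lies in (0, 1).
Newton–Raphson from β = 0.5:
  β = 0.500: g = -0.2044, g' = -0.844 → β = 0.258
  β = 0.258: g = 0.0059, g' = -0.943 → β = 0.264
Converged at β = 0.264.

β = 0.264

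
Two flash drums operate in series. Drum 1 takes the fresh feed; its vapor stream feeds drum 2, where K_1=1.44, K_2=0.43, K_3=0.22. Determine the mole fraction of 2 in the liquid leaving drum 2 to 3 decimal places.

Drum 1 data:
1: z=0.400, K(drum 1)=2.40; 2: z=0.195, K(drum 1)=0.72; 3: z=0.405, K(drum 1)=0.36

Drum 1:
Let ψ₁ = V/F and solve Σ zᵢ(Kᵢ−1)/(1+ψ₁(Kᵢ−1)) = 0.
Feasibility: ΣzᵢKᵢ = 1.246, Σzᵢ/Kᵢ = 1.563 — both > 1, two phases present.
Newton iteration, ψ₁⁰ = 0.5:
  ψ₁ = 0.500: g = -0.1153, g' = -0.651 → ψ₁ = 0.323
  ψ₁ = 0.323: g = -0.0011, g' = -0.654 → ψ₁ = 0.321
Converged at ψ₁ = 0.321.
Drum-1 compositions:
  1: x = 0.276, y = 0.662
  2: x = 0.214, y = 0.154
  3: x = 0.510, y = 0.184
Drum-2 feed = drum-1 vapor: z₂ = (0.6622, 0.1543, 0.1835).
Drum 2:
Let ψ₂ = V/F and solve Σ zᵢ(Kᵢ−1)/(1+ψ₂(Kᵢ−1)) = 0.
Feasibility: ΣzᵢKᵢ = 1.060, Σzᵢ/Kᵢ = 1.653 — both > 1, two phases present.
Newton–Raphson from ψ₂ = 0.45:
  ψ₂ = 0.450: g = -0.0956, g' = -0.445 → ψ₂ = 0.235
  ψ₂ = 0.235: g = -0.0128, g' = -0.340 → ψ₂ = 0.197
Converged at ψ₂ = 0.197.
  1: x = 0.609, y = 0.878
  2: x = 0.174, y = 0.075
  3: x = 0.217, y = 0.048

x_2 (drum 2) = 0.174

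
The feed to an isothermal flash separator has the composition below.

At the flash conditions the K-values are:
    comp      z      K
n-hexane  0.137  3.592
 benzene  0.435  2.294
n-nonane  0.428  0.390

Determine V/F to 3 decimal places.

Rachford–Rice: g(V/F) = Σ zᵢ(Kᵢ−1)/(1+V/F(Kᵢ−1)) = 0.
g(0) = ΣzᵢKᵢ − 1 = 0.657 and g(1) = 1 − Σzᵢ/Kᵢ = -0.325, so a root lies in (0, 1).
Newton–Raphson from V/F = 0.5:
  V/F = 0.500: g = 0.1208, g' = -0.773 → V/F = 0.656
  V/F = 0.656: g = 0.0005, g' = -0.782 → V/F = 0.657
Converged at V/F = 0.657.

V/F = 0.657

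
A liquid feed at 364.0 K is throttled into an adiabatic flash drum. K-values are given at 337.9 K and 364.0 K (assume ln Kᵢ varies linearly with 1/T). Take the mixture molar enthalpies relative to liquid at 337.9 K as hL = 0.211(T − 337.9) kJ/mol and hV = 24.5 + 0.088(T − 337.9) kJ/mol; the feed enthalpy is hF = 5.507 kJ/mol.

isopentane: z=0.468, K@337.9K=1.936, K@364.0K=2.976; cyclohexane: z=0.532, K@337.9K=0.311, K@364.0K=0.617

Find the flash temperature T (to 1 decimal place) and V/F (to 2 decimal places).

Adiabatic flash: solve Rachford–Rice at each trial T, then check hF = ψ·hV(T) + (1−ψ)·hL(T).
  T = 337.9 K: K = (1.936, 0.311), RR gives ψ = 0.111, H_out = 2.716 kJ/mol
  T = 364.0 K: K = (2.976, 0.617), RR gives ψ = 0.953, H_out = 25.790 kJ/mol
  T = 350.9 K: K = (2.418, 0.443), RR gives ψ = 0.465, H_out = 13.393 kJ/mol
  T = 344.4 K: K = (2.168, 0.372), RR gives ψ = 0.290, H_out = 8.251 kJ/mol
  T = 341.1 K: K = (2.048, 0.340), RR gives ψ = 0.202, H_out = 5.536 kJ/mol
  T = 339.5 K: K = (1.991, 0.325), RR gives ψ = 0.157, H_out = 4.156 kJ/mol
Linear interpolation between T = 339.5 (H_out = 4.156) and T = 341.1 (H_out = 5.536) on hF = 5.507 gives T ≈ 341.1 K, at which ψ = 0.20.

T = 341.1 K, V/F = 0.20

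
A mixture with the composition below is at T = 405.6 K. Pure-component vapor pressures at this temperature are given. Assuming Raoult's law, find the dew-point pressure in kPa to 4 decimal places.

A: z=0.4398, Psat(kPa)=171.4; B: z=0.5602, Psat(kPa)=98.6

Pdew = 121.2493 kPa

At the dew point ψ → 1, so Σzᵢ/Kᵢ = 1 with Kᵢ = Pᵢˢᵃᵗ/P ⇒ 1/P = Σzᵢ/Pᵢˢᵃᵗ.
1/P = 0.4398/171.4 + 0.5602/98.6 = 0.0082475 ⇒ P = 121.2493 kPa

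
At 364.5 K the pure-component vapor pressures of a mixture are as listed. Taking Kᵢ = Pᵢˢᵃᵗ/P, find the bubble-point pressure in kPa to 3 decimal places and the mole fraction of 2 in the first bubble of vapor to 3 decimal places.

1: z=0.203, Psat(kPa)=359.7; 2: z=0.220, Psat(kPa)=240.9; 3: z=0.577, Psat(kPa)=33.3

At the bubble point ψ → 0, so ΣzᵢKᵢ = 1 with Kᵢ = Pᵢˢᵃᵗ/P ⇒ P = ΣzᵢPᵢˢᵃᵗ.
P = 0.203·359.7 + 0.220·240.9 + 0.577·33.3 = 145.231 kPa
yᵢ = zᵢPᵢˢᵃᵗ/P ⇒ y_2 = 0.220·240.9/145.231 = 0.365

Pbub = 145.231 kPa, y_2 = 0.365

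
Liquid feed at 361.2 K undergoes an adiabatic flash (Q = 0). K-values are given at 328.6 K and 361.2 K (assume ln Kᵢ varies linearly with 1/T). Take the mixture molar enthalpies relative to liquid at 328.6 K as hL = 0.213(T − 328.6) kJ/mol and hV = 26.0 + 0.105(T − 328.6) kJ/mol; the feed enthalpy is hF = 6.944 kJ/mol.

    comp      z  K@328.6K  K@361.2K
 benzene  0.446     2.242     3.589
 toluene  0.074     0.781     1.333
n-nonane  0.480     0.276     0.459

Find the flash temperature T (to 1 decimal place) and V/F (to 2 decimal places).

T = 330.3 K, V/F = 0.26

Adiabatic flash: solve Rachford–Rice at each trial T, then check hF = ψ·hV(T) + (1−ψ)·hL(T).
  T = 328.6 K: K = (2.242, 0.781, 0.276), RR gives ψ = 0.226, H_out = 5.875 kJ/mol
  T = 361.2 K: K = (3.589, 1.333, 0.459), RR gives ψ = 0.717, H_out = 23.059 kJ/mol
  T = 344.9 K: K = (2.868, 1.033, 0.360), RR gives ψ = 0.478, H_out = 15.065 kJ/mol
  T = 336.8 K: K = (2.545, 0.902, 0.317), RR gives ψ = 0.360, H_out = 10.796 kJ/mol
  T = 332.7 K: K = (2.391, 0.840, 0.296), RR gives ψ = 0.296, H_out = 8.438 kJ/mol
  T = 330.6 K: K = (2.314, 0.809, 0.286), RR gives ψ = 0.261, H_out = 7.155 kJ/mol
Linear interpolation between T = 328.6 (H_out = 5.875) and T = 330.6 (H_out = 7.155) on hF = 6.944 gives T ≈ 330.3 K, at which ψ = 0.26.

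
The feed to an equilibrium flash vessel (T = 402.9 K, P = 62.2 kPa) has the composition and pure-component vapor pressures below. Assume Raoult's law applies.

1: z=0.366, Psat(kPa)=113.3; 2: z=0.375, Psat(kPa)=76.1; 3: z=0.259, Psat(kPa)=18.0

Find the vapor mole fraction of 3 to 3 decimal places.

Raoult's law: Kᵢ = Pᵢˢᵃᵗ/P = Pᵢˢᵃᵗ/62.2.
  K_1 = 113.3/62.2 = 1.82154, K_2 = 76.1/62.2 = 1.22347, K_3 = 18.0/62.2 = 0.28939
Material balance + equilibrium reduce to Σ zᵢ(Kᵢ−1)/(1+ψ(Kᵢ−1)) = 0.
Feasibility: ΣzᵢKᵢ = 1.200, Σzᵢ/Kᵢ = 1.402 — both > 1, two phases present.
Newton–Raphson from ψ = 0.68:
  ψ = 0.680: g = -0.0905, g' = -0.606 → ψ = 0.531
  ψ = 0.531: g = -0.0111, g' = -0.472 → ψ = 0.507
Converged at ψ = 0.507.
Compositions from xᵢ = zᵢ/(1+ψ(Kᵢ−1)), yᵢ = Kᵢxᵢ:
  1: x = 0.258, y = 0.471
  2: x = 0.337, y = 0.412
  3: x = 0.405, y = 0.117

y_3 = 0.117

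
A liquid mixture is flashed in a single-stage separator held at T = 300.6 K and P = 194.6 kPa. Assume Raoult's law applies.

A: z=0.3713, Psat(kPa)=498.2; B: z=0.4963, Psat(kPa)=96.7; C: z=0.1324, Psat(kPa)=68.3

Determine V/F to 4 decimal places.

Raoult's law: Kᵢ = Pᵢˢᵃᵗ/P = Pᵢˢᵃᵗ/194.6.
  K_A = 498.2/194.6 = 2.560123, K_B = 96.7/194.6 = 0.496917, K_C = 68.3/194.6 = 0.350976
Rachford–Rice: g(V/F) = Σ zᵢ(Kᵢ−1)/(1+V/F(Kᵢ−1)) = 0.
Check two-phase: ΣzᵢKᵢ = 1.2437 > 1 and Σzᵢ/Kᵢ = 1.5210 > 1, so g(0) = 0.2437 > 0 and g(1) = -0.5210 < 0.
Newton–Raphson from V/F = 0.5:
  V/F = 0.5000: g = -0.13538, g' = -0.6317 → V/F = 0.2857
  V/F = 0.2857: g = 0.00361, g' = -0.6878 → V/F = 0.2909
Converged at V/F = 0.2909.

V/F = 0.2909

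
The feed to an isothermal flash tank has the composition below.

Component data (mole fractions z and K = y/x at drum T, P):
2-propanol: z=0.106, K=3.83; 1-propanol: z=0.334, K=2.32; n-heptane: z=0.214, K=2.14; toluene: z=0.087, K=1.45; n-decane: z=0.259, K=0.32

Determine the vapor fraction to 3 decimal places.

ψ = 0.881

Material balance + equilibrium reduce to Σ zᵢ(Kᵢ−1)/(1+ψ(Kᵢ−1)) = 0.
g(0) = ΣzᵢKᵢ − 1 = 0.848 and g(1) = 1 − Σzᵢ/Kᵢ = -0.141, so a root lies in (0, 1).
Newton iteration, ψ⁰ = 0.5:
  ψ = 0.500: g = 0.3103, g' = -0.756 → ψ = 0.910
  ψ = 0.910: g = -0.0306, g' = -1.087 → ψ = 0.882
  ψ = 0.882: g = -0.0010, g' = -1.020 → ψ = 0.881
Converged at ψ = 0.881.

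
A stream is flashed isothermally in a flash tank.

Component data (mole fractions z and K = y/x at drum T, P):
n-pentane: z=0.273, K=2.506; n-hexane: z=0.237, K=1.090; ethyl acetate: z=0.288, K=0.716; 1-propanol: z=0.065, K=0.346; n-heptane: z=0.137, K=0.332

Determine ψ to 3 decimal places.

ψ = 0.406

Material balance + equilibrium reduce to Σ zᵢ(Kᵢ−1)/(1+ψ(Kᵢ−1)) = 0.
Feasibility: ΣzᵢKᵢ = 1.217, Σzᵢ/Kᵢ = 1.329 — both > 1, two phases present.
Newton iteration, ψ⁰ = 0.56:
  ψ = 0.560: g = -0.0672, g' = -0.442 → ψ = 0.408
  ψ = 0.408: g = -0.0011, g' = -0.436 → ψ = 0.406
Converged at ψ = 0.406.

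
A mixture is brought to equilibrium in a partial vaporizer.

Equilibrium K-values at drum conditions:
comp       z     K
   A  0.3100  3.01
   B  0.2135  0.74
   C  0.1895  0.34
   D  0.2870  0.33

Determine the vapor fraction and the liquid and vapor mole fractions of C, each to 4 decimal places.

Iterate (Newton) starting at ψ = 0.5:
  ψ = 0.5000: g = -0.22886, g' = -0.8058 → ψ = 0.2160
  ψ = 0.2160: g = 0.00497, g' = -0.9135 → ψ = 0.2214
  ψ = 0.2214: g = 0.00002, g' = -0.9068 → ψ = 0.2215
Converged at ψ = 0.2215.
Compositions from xᵢ = zᵢ/(1+ψ(Kᵢ−1)), yᵢ = Kᵢxᵢ:
  A: x = 0.2145, y = 0.6457
  B: x = 0.2265, y = 0.1676
  C: x = 0.2219, y = 0.0755
  D: x = 0.3370, y = 0.1112

ψ = 0.2215, x_C = 0.2219, y_C = 0.0755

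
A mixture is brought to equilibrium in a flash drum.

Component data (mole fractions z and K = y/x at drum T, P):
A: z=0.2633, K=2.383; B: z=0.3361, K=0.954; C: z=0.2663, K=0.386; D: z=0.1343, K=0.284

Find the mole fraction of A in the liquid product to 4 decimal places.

x_A = 0.2189

Material balance + equilibrium reduce to Σ zᵢ(Kᵢ−1)/(1+V/F(Kᵢ−1)) = 0.
Check two-phase: ΣzᵢKᵢ = 1.0890 > 1 and Σzᵢ/Kᵢ = 1.6256 > 1, so g(0) = 0.0890 > 0 and g(1) = -0.6256 < 0.
Newton–Raphson from V/F = 0.5:
  V/F = 0.5000: g = -0.18627, g' = -0.5529 → V/F = 0.1631
  V/F = 0.1631: g = -0.00902, g' = -0.5483 → V/F = 0.1466
  V/F = 0.1466: g = 0.00006, g' = -0.5560 → V/F = 0.1467
Converged at V/F = 0.1467.
Compositions from xᵢ = zᵢ/(1+V/F(Kᵢ−1)), yᵢ = Kᵢxᵢ:
  A: x = 0.2189, y = 0.5216
  B: x = 0.3384, y = 0.3228
  C: x = 0.2927, y = 0.1130
  D: x = 0.1501, y = 0.0426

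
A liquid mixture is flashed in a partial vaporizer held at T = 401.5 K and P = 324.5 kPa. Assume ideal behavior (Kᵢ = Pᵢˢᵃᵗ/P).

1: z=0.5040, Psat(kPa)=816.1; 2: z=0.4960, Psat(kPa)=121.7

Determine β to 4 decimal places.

β = 0.4790

Raoult's law: Kᵢ = Pᵢˢᵃᵗ/P = Pᵢˢᵃᵗ/324.5.
  K_1 = 816.1/324.5 = 2.514946, K_2 = 121.7/324.5 = 0.375039
Let β = V/F and solve Σ zᵢ(Kᵢ−1)/(1+β(Kᵢ−1)) = 0.
Check two-phase: ΣzᵢKᵢ = 1.4536 > 1 and Σzᵢ/Kᵢ = 1.5229 > 1, so g(0) = 0.4536 > 0 and g(1) = -0.5229 < 0.
Binary case is linear: z₁(K₁−1)(1+β(K₂−1)) + z₂(K₂−1)(1+β(K₁−1)) = 0
⇒ β = [z₁(K₁−1)+z₂(K₂−1)] / [−(K₁−1)(K₂−1)] = 0.45355/0.94678 = 0.4790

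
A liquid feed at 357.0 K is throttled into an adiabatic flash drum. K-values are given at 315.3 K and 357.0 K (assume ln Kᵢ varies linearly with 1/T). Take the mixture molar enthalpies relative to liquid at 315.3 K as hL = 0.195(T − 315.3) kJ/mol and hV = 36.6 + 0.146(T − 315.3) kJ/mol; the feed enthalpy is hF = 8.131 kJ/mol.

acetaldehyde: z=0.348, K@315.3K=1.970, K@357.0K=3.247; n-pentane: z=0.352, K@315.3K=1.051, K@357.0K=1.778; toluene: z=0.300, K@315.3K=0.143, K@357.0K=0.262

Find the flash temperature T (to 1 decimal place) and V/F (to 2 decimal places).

Adiabatic flash: solve Rachford–Rice at each trial T, then check hF = ψ·hV(T) + (1−ψ)·hL(T).
  T = 315.3 K: K = (1.970, 1.051, 0.143), RR gives ψ = 0.182, H_out = 6.667 kJ/mol
  T = 357.0 K: K = (3.247, 1.778, 0.262), RR gives ψ = 0.722, H_out = 33.070 kJ/mol
  T = 336.1 K: K = (2.567, 1.389, 0.197), RR gives ψ = 0.521, H_out = 22.589 kJ/mol
  T = 325.7 K: K = (2.258, 1.213, 0.169), RR gives ψ = 0.382, H_out = 15.805 kJ/mol
  T = 320.5 K: K = (2.112, 1.131, 0.156), RR gives ψ = 0.292, H_out = 11.632 kJ/mol
  T = 317.9 K: K = (2.040, 1.090, 0.149), RR gives ψ = 0.240, H_out = 9.265 kJ/mol
  T = 316.6 K: K = (2.005, 1.071, 0.146), RR gives ψ = 0.212, H_out = 7.997 kJ/mol
Linear interpolation between T = 316.6 (H_out = 7.997) and T = 317.9 (H_out = 9.265) on hF = 8.131 gives T ≈ 316.7 K, at which ψ = 0.21.

T = 316.7 K, V/F = 0.21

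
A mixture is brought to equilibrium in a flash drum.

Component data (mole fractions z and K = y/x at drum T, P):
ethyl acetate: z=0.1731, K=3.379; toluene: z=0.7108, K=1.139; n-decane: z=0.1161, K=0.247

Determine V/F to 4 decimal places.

Material balance + equilibrium reduce to Σ zᵢ(Kᵢ−1)/(1+V/F(Kᵢ−1)) = 0.
Feasibility: ΣzᵢKᵢ = 1.4232, Σzᵢ/Kᵢ = 1.1453 — both > 1, two phases present.
Newton iteration, V/F⁰ = 0.5:
  V/F = 0.5000: g = 0.14025, g' = -0.3857 → V/F = 0.8636
  V/F = 0.8636: g = -0.02697, g' = -0.6543 → V/F = 0.8224
  V/F = 0.8224: g = -0.00166, g' = -0.5773 → V/F = 0.8195
Converged at V/F = 0.8195.

V/F = 0.8195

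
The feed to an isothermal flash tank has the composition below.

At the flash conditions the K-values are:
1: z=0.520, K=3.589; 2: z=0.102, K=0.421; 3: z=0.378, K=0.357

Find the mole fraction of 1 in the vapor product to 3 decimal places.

y_1 = 0.703

Material balance + equilibrium reduce to Σ zᵢ(Kᵢ−1)/(1+ψ(Kᵢ−1)) = 0.
Feasibility: ΣzᵢKᵢ = 2.044, Σzᵢ/Kᵢ = 1.446 — both > 1, two phases present.
Iterate (Newton) starting at ψ = 0.56:
  ψ = 0.560: g = 0.0823, g' = -1.037 → ψ = 0.639
  ψ = 0.639: g = 0.0005, g' = -1.031 → ψ = 0.640
Converged at ψ = 0.640.
Compositions from xᵢ = zᵢ/(1+ψ(Kᵢ−1)), yᵢ = Kᵢxᵢ:
  1: x = 0.196, y = 0.703
  2: x = 0.162, y = 0.068
  3: x = 0.642, y = 0.229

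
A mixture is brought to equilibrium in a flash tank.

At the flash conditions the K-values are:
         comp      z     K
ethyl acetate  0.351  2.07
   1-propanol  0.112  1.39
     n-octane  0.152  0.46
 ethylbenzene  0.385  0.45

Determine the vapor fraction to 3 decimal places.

ψ = 0.241

Material balance + equilibrium reduce to Σ zᵢ(Kᵢ−1)/(1+ψ(Kᵢ−1)) = 0.
Check two-phase: ΣzᵢKᵢ = 1.125 > 1 and Σzᵢ/Kᵢ = 1.436 > 1, so g(0) = 0.125 > 0 and g(1) = -0.436 < 0.
Newton iteration, ψ⁰ = 0.39:
  ψ = 0.390: g = -0.0706, g' = -0.473 → ψ = 0.241
Converged at ψ = 0.241.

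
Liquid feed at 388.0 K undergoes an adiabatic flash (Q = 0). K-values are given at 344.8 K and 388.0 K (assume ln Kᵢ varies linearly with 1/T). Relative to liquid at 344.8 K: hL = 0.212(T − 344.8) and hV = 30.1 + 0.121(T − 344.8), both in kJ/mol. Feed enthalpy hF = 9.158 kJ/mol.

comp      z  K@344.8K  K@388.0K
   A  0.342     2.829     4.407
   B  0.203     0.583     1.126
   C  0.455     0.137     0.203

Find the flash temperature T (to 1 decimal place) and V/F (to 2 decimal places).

T = 358.7 K, V/F = 0.22

Adiabatic flash: solve Rachford–Rice at each trial T, then check hF = ψ·hV(T) + (1−ψ)·hL(T).
  T = 344.8 K: K = (2.829, 0.583, 0.137), RR gives ψ = 0.109, H_out = 3.267 kJ/mol
  T = 388.0 K: K = (4.407, 1.126, 0.203), RR gives ψ = 0.389, H_out = 19.336 kJ/mol
  T = 366.4 K: K = (3.577, 0.826, 0.169), RR gives ψ = 0.266, H_out = 12.069 kJ/mol
  T = 355.6 K: K = (3.193, 0.698, 0.153), RR gives ψ = 0.194, H_out = 7.925 kJ/mol
  T = 361.0 K: K = (3.382, 0.760, 0.161), RR gives ψ = 0.231, H_out = 10.050 kJ/mol
  T = 358.3 K: K = (3.287, 0.728, 0.156), RR gives ψ = 0.213, H_out = 9.002 kJ/mol
  T = 359.6 K: K = (3.333, 0.744, 0.158), RR gives ψ = 0.222, H_out = 9.510 kJ/mol
Linear interpolation between T = 358.3 (H_out = 9.002) and T = 359.6 (H_out = 9.510) on hF = 9.158 gives T ≈ 358.7 K, at which ψ = 0.22.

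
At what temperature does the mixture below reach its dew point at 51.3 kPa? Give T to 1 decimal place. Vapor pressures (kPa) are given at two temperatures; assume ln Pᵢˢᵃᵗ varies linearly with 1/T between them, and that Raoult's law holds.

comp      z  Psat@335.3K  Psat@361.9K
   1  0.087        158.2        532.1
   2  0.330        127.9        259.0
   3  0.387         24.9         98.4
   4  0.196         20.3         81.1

T = 342.5 K

Dew-point temperature: Σzᵢ·P/Pᵢˢᵃᵗ(T) = 1. Interpolate ln Pᵢˢᵃᵗ = aᵢ + bᵢ/T.
  T = 335.3 K: ΣzᵢP/Pᵢˢᵃᵗ = 1.4532
  T = 361.9 K: ΣzᵢP/Pᵢˢᵃᵗ = 0.3995
  T = 348.6 K: ΣzᵢP/Pᵢˢᵃᵗ = 0.7388
  T = 342.0 K: ΣzᵢP/Pᵢˢᵃᵗ = 1.0253
  T = 345.3 K: ΣzᵢP/Pᵢˢᵃᵗ = 0.8687
  T = 343.6 K: ΣzᵢP/Pᵢˢᵃᵗ = 0.9457
Interpolating between 342.0 K and 343.6 K gives T ≈ 342.5 K.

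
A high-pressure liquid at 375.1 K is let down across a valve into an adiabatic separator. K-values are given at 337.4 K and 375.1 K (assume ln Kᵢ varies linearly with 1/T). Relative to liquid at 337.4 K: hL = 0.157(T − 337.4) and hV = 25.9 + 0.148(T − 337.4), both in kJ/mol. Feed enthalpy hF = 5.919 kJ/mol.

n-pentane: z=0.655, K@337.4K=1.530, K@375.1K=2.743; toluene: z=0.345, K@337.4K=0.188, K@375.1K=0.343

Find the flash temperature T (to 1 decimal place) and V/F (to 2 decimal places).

T = 339.3 K, V/F = 0.22

Adiabatic flash: solve Rachford–Rice at each trial T, then check hF = ψ·hV(T) + (1−ψ)·hL(T).
  T = 337.4 K: K = (1.530, 0.188), RR gives ψ = 0.156, H_out = 4.033 kJ/mol
  T = 375.1 K: K = (2.743, 0.343), RR gives ψ = 0.799, H_out = 26.342 kJ/mol
  T = 356.2 K: K = (2.079, 0.258), RR gives ψ = 0.563, H_out = 17.431 kJ/mol
  T = 346.8 K: K = (1.791, 0.221), RR gives ψ = 0.405, H_out = 11.923 kJ/mol
  T = 342.1 K: K = (1.657, 0.204), RR gives ψ = 0.298, H_out = 8.442 kJ/mol
  T = 339.8 K: K = (1.594, 0.196), RR gives ψ = 0.234, H_out = 6.434 kJ/mol
Linear interpolation between T = 337.4 (H_out = 4.033) and T = 339.8 (H_out = 6.434) on hF = 5.919 gives T ≈ 339.3 K, at which ψ = 0.22.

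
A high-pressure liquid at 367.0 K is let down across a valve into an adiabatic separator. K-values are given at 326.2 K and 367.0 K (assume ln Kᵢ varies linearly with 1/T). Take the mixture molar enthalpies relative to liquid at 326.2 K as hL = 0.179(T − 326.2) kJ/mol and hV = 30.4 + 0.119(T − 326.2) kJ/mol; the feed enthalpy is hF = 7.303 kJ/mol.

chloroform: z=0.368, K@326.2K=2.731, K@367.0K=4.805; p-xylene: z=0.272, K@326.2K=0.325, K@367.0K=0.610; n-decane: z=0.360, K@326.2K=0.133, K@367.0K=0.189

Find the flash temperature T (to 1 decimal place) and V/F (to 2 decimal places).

T = 335.3 K, V/F = 0.19

Adiabatic flash: solve Rachford–Rice at each trial T, then check hF = ψ·hV(T) + (1−ψ)·hL(T).
  T = 326.2 K: K = (2.731, 0.325, 0.133), RR gives ψ = 0.103, H_out = 3.145 kJ/mol
  T = 367.0 K: K = (4.805, 0.610, 0.189), RR gives ψ = 0.398, H_out = 18.432 kJ/mol
  T = 346.6 K: K = (3.683, 0.454, 0.160), RR gives ψ = 0.275, H_out = 11.678 kJ/mol
  T = 336.4 K: K = (3.186, 0.386, 0.146), RR gives ψ = 0.199, H_out = 7.756 kJ/mol
  T = 331.3 K: K = (2.953, 0.355, 0.140), RR gives ψ = 0.154, H_out = 5.561 kJ/mol
  T = 333.9 K: K = (3.071, 0.370, 0.143), RR gives ψ = 0.178, H_out = 6.704 kJ/mol
  T = 335.1 K: K = (3.126, 0.378, 0.145), RR gives ψ = 0.188, H_out = 7.214 kJ/mol
Linear interpolation between T = 335.1 (H_out = 7.214) and T = 336.4 (H_out = 7.756) on hF = 7.303 gives T ≈ 335.3 K, at which ψ = 0.19.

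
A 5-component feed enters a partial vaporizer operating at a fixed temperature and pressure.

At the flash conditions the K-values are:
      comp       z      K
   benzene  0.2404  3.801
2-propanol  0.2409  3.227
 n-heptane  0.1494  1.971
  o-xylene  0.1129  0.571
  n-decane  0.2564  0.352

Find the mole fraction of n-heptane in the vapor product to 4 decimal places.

y_n-heptane = 0.1597

Iterate (Newton) starting at ψ = 0.38:
  ψ = 0.3800: g = 0.44443, g' = -1.0874 → ψ = 0.7887
  ψ = 0.7887: g = 0.07357, g' = -0.8834 → ψ = 0.8720
  ψ = 0.8720: g = -0.00286, g' = -0.9606 → ψ = 0.8690
Converged at ψ = 0.8690.
Compositions from xᵢ = zᵢ/(1+ψ(Kᵢ−1)), yᵢ = Kᵢxᵢ:
  benzene: x = 0.0700, y = 0.2661
  2-propanol: x = 0.0821, y = 0.2648
  n-heptane: x = 0.0810, y = 0.1597
  o-xylene: x = 0.1800, y = 0.1028
  n-decane: x = 0.5869, y = 0.2066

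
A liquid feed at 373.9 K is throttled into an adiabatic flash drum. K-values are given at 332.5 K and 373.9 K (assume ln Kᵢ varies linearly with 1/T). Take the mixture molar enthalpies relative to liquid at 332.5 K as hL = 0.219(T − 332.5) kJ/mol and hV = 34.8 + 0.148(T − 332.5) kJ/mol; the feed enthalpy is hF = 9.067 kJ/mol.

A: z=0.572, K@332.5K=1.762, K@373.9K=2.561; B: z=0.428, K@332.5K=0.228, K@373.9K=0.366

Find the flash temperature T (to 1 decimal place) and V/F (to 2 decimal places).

T = 336.4 K, V/F = 0.24

Adiabatic flash: solve Rachford–Rice at each trial T, then check hF = ψ·hV(T) + (1−ψ)·hL(T).
  T = 332.5 K: K = (1.762, 0.228), RR gives ψ = 0.179, H_out = 6.238 kJ/mol
  T = 373.9 K: K = (2.561, 0.366), RR gives ψ = 0.628, H_out = 29.076 kJ/mol
  T = 353.2 K: K = (2.148, 0.293), RR gives ψ = 0.436, H_out = 19.066 kJ/mol
  T = 342.9 K: K = (1.952, 0.260), RR gives ψ = 0.323, H_out = 13.278 kJ/mol
  T = 337.7 K: K = (1.856, 0.244), RR gives ψ = 0.256, H_out = 9.959 kJ/mol
  T = 335.1 K: K = (1.809, 0.236), RR gives ψ = 0.219, H_out = 8.157 kJ/mol
  T = 336.4 K: K = (1.832, 0.240), RR gives ψ = 0.238, H_out = 9.071 kJ/mol
Linear interpolation between T = 335.1 (H_out = 8.157) and T = 336.4 (H_out = 9.071) on hF = 9.067 gives T ≈ 336.4 K, at which ψ = 0.24.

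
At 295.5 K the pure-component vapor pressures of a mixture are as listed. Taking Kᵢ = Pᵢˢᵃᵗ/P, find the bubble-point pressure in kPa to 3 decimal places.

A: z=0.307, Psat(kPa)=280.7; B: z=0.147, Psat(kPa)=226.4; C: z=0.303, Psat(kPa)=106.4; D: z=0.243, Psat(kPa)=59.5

At the bubble point ψ → 0, so ΣzᵢKᵢ = 1 with Kᵢ = Pᵢˢᵃᵗ/P ⇒ P = ΣzᵢPᵢˢᵃᵗ.
P = 0.307·280.7 + 0.147·226.4 + 0.303·106.4 + 0.243·59.5 = 166.153 kPa

Pbub = 166.153 kPa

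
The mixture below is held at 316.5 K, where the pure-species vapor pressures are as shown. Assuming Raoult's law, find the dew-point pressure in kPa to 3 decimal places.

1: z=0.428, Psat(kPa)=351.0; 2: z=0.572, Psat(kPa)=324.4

Pdew = 335.275 kPa

At the dew point ψ → 1, so Σzᵢ/Kᵢ = 1 with Kᵢ = Pᵢˢᵃᵗ/P ⇒ 1/P = Σzᵢ/Pᵢˢᵃᵗ.
1/P = 0.428/351.0 + 0.572/324.4 = 0.002983 ⇒ P = 335.275 kPa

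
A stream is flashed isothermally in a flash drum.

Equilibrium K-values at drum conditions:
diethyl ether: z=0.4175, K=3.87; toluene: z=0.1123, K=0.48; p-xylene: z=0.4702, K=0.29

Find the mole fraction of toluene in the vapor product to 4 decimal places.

y_toluene = 0.0687

Rachford–Rice: g(ψ) = Σ zᵢ(Kᵢ−1)/(1+ψ(Kᵢ−1)) = 0.
Feasibility: ΣzᵢKᵢ = 1.8060, Σzᵢ/Kᵢ = 1.9632 — both > 1, two phases present.
Newton–Raphson from ψ = 0.5:
  ψ = 0.5000: g = -0.10441, g' = -1.2052 → ψ = 0.4134
  ψ = 0.4134: g = 0.00114, g' = -1.2435 → ψ = 0.4143
Converged at ψ = 0.4143.
Compositions from xᵢ = zᵢ/(1+ψ(Kᵢ−1)), yᵢ = Kᵢxᵢ:
  diethyl ether: x = 0.1907, y = 0.7381
  toluene: x = 0.1431, y = 0.0687
  p-xylene: x = 0.6661, y = 0.1932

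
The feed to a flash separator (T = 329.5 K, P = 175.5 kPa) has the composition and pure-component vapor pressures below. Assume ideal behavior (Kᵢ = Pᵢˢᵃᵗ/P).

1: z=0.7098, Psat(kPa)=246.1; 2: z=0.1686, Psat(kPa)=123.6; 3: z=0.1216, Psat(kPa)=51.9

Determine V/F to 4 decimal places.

Raoult's law: Kᵢ = Pᵢˢᵃᵗ/P = Pᵢˢᵃᵗ/175.5.
  K_1 = 246.1/175.5 = 1.402279, K_2 = 123.6/175.5 = 0.704274, K_3 = 51.9/175.5 = 0.295726
Material balance + equilibrium reduce to Σ zᵢ(Kᵢ−1)/(1+V/F(Kᵢ−1)) = 0.
g(0) = ΣzᵢKᵢ − 1 = 0.1500 and g(1) = 1 − Σzᵢ/Kᵢ = -0.1568, so a root lies in (0, 1).
Newton iteration, V/F⁰ = 0.49:
  V/F = 0.4900: g = 0.04945, g' = -0.2409 → V/F = 0.6952
  V/F = 0.6952: g = -0.00743, g' = -0.3251 → V/F = 0.6724
  V/F = 0.6724: g = -0.00015, g' = -0.3117 → V/F = 0.6719
Converged at V/F = 0.6719.

V/F = 0.6719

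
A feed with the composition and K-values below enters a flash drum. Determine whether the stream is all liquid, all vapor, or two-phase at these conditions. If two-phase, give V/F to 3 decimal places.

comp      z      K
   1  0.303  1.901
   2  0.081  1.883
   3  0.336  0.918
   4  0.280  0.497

two-phase, V/F = 0.576

ΣzᵢKᵢ = 1.176; Σzᵢ/Kᵢ = 1.132.
Both exceed 1, so a two-phase solution exists.
Material balance + equilibrium reduce to Σ zᵢ(Kᵢ−1)/(1+ψ(Kᵢ−1)) = 0.
Iterate (Newton) starting at ψ = 0.37:
  ψ = 0.370: g = 0.0572, g' = -0.284 → ψ = 0.572
  ψ = 0.572: g = 0.0011, g' = -0.277 → ψ = 0.576
Converged at ψ = 0.576.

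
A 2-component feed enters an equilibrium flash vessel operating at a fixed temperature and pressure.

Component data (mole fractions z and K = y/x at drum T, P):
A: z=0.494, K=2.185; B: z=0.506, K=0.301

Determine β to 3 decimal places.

β = 0.280

Binary case is linear: z₁(K₁−1)(1+β(K₂−1)) + z₂(K₂−1)(1+β(K₁−1)) = 0
⇒ β = [z₁(K₁−1)+z₂(K₂−1)] / [−(K₁−1)(K₂−1)] = 0.2317/0.8283 = 0.280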